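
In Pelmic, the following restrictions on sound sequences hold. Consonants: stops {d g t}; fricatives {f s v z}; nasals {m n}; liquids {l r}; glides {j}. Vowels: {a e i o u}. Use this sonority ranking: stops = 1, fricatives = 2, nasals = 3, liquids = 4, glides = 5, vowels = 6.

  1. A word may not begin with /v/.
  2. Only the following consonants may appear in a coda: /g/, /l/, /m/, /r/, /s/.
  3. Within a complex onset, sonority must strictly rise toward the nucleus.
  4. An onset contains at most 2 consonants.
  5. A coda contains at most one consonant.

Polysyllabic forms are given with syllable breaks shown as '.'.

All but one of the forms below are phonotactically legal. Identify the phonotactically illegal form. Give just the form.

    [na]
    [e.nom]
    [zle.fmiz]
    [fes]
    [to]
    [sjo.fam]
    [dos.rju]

[zle.fmiz]

[na] — σ1 onset /n/, coda /∅/ ok → phonotactically legal
[e.nom] — σ1 onset /∅/, coda /∅/ ok; σ2 onset /n/, coda /m/ ok → phonotactically legal
[zle.fmiz] — violates constraint 2: syllable 2 coda contains /z/, which is not a licensed coda consonant → phonotactically illegal
[fes] — σ1 onset /f/, coda /s/ ok → phonotactically legal
[to] — σ1 onset /t/, coda /∅/ ok → phonotactically legal
[sjo.fam] — σ1 onset /sj/ (2→5 rises), coda /∅/ ok; σ2 onset /f/, coda /m/ ok → phonotactically legal
[dos.rju] — σ1 onset /d/, coda /s/ ok; σ2 onset /rj/ (4→5 rises), coda /∅/ ok → phonotactically legal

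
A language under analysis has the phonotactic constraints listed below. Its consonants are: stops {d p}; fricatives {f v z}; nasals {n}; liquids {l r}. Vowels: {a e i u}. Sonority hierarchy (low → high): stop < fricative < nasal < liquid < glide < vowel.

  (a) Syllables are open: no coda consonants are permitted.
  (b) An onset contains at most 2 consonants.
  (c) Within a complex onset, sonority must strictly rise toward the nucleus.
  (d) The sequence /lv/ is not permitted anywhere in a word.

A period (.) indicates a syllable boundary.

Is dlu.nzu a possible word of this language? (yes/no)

no

dlu.nzu — violates constraint (c): syllable 2 onset /nz/: /n/ (nasal, 3) → /z/ (fricative, 2) does not rise → phonotactically illegal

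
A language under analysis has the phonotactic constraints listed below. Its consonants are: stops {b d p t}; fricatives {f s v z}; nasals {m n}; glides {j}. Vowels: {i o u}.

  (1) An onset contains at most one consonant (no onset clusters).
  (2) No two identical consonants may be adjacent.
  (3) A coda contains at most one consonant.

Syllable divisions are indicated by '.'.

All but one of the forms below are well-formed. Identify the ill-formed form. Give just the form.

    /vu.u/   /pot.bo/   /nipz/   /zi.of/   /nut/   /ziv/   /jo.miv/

/vu.u/ — σ1 onset /v/, coda /∅/ ok; σ2 onset /∅/, coda /∅/ ok → well-formed
/pot.bo/ — σ1 onset /p/, coda /t/ ok; σ2 onset /b/, coda /∅/ ok → well-formed
/nipz/ — violates constraint 3: syllable 1 coda /pz/ has 2 consonants (> 1) → ill-formed
/zi.of/ — σ1 onset /z/, coda /∅/ ok; σ2 onset /∅/, coda /f/ ok → well-formed
/nut/ — σ1 onset /n/, coda /t/ ok → well-formed
/ziv/ — σ1 onset /z/, coda /v/ ok → well-formed
/jo.miv/ — σ1 onset /j/, coda /∅/ ok; σ2 onset /m/, coda /v/ ok → well-formed

/nipz/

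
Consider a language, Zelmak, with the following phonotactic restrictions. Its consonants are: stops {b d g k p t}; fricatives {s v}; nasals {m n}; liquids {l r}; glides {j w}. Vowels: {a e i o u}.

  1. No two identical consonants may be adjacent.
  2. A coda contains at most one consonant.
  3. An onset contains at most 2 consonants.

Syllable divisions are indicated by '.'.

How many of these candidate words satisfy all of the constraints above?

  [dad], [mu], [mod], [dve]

4

[dad] — σ1 onset /d/, coda /d/ ok → licit
[mu] — σ1 onset /m/, coda /∅/ ok → licit
[mod] — σ1 onset /m/, coda /d/ ok → licit
[dve] — σ1 onset /dv/ (2C), coda /∅/ ok → licit
Licit: [dad], [mu], [mod], [dve] → 4.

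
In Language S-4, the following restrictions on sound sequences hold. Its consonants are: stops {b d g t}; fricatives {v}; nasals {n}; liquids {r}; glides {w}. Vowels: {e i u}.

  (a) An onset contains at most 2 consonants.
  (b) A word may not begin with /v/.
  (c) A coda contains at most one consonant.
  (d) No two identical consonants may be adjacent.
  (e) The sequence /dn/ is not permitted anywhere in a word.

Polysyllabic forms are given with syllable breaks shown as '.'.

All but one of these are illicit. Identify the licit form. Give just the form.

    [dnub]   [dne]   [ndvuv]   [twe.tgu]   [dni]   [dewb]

[twe.tgu]

[dnub] — violates constraint (e): contains banned sequence /dn/ → illicit
[dne] — violates constraint (e): contains banned sequence /dn/ → illicit
[ndvuv] — violates constraint (a): syllable 1 onset /ndv/ has 3 consonants (> 2) → illicit
[twe.tgu] — σ1 onset /tw/ (2C), coda /∅/ ok; σ2 onset /tg/ (2C), coda /∅/ ok → licit
[dni] — violates constraint (e): contains banned sequence /dn/ → illicit
[dewb] — violates constraint (c): syllable 1 coda /wb/ has 2 consonants (> 1) → illicit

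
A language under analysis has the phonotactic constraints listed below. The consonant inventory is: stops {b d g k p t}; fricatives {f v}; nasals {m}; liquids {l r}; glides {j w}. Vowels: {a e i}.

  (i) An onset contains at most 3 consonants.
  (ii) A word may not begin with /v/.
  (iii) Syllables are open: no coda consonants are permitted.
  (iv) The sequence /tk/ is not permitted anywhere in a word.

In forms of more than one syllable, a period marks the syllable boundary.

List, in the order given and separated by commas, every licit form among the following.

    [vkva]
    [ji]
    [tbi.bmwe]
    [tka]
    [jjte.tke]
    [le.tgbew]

[ji], [tbi.bmwe]

[vkva] — violates constraint (ii): word begins with /v/ → illicit
[ji] — σ1 onset /j/, coda /∅/ ok → licit
[tbi.bmwe] — σ1 onset /tb/ (2C), coda /∅/ ok; σ2 onset /bmw/ (3C), coda /∅/ ok → licit
[tka] — violates constraint (iv): contains banned sequence /tk/ → illicit
[jjte.tke] — violates constraint (iv): contains banned sequence /tk/ → illicit
[le.tgbew] — violates constraint (iii): syllable 2 coda /w/ has 1 consonant (> 0) → illicit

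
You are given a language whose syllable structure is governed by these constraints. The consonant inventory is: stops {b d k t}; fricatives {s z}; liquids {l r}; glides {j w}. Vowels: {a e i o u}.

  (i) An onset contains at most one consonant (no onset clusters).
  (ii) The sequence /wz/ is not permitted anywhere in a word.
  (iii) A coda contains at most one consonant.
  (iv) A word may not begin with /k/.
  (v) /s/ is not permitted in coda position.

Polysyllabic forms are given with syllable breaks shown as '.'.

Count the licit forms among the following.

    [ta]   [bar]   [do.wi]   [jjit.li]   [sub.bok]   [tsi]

4

[ta] — σ1 onset /t/, coda /∅/ ok → licit
[bar] — σ1 onset /b/, coda /r/ ok → licit
[do.wi] — σ1 onset /d/, coda /∅/ ok; σ2 onset /w/, coda /∅/ ok → licit
[jjit.li] — violates constraint (i): syllable 1 onset /jj/ has 2 consonants (> 1) → illicit
[sub.bok] — σ1 onset /s/, coda /b/ ok; σ2 onset /b/, coda /k/ ok → licit
[tsi] — violates constraint (i): syllable 1 onset /ts/ has 2 consonants (> 1) → illicit
Licit: [ta], [bar], [do.wi], [sub.bok] → 4.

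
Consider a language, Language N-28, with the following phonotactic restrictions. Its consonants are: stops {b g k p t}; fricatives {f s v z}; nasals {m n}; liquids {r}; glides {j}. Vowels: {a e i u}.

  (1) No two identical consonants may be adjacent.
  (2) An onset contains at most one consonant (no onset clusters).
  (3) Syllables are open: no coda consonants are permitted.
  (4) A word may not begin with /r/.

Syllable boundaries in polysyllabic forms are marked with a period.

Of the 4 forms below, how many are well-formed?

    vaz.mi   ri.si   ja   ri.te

1

vaz.mi — violates constraint 3: syllable 1 coda /z/ has 1 consonant (> 0) → ill-formed
ri.si — violates constraint 4: word begins with /r/ → ill-formed
ja — σ1 onset /j/, coda /∅/ ok → well-formed
ri.te — violates constraint 4: word begins with /r/ → ill-formed
Well-formed: ja → 1.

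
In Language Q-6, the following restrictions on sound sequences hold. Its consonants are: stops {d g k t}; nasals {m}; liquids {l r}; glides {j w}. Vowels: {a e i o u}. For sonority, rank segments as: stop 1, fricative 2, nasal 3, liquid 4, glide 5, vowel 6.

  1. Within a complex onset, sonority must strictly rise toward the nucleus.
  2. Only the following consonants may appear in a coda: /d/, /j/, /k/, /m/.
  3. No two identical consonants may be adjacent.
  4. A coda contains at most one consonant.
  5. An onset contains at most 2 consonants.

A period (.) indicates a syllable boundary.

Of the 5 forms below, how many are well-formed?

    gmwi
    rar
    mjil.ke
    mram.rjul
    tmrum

0

gmwi — violates constraint 5: syllable 1 onset /gmw/ has 3 consonants (> 2) → ill-formed
rar — violates constraint 2: syllable 1 coda contains /r/, which is not a licensed coda consonant → ill-formed
mjil.ke — violates constraint 2: syllable 1 coda contains /l/, which is not a licensed coda consonant → ill-formed
mram.rjul — violates constraint 2: syllable 2 coda contains /l/, which is not a licensed coda consonant → ill-formed
tmrum — violates constraint 5: syllable 1 onset /tmr/ has 3 consonants (> 2) → ill-formed
No form is well-formed → 0.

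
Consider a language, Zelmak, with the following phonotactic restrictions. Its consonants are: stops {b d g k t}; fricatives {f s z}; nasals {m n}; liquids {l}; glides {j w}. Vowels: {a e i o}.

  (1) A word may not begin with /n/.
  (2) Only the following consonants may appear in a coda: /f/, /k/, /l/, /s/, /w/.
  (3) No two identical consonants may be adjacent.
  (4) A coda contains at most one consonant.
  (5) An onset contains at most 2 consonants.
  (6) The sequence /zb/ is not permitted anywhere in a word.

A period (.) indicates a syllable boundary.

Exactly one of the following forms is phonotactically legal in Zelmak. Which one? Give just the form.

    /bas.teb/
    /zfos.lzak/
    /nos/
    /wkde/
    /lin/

/bas.teb/ — violates constraint 2: syllable 2 coda contains /b/, which is not a licensed coda consonant → phonotactically illegal
/zfos.lzak/ — σ1 onset /zf/ (2C), coda /s/ ok; σ2 onset /lz/ (2C), coda /k/ ok → phonotactically legal
/nos/ — violates constraint 1: word begins with /n/ → phonotactically illegal
/wkde/ — violates constraint 5: syllable 1 onset /wkd/ has 3 consonants (> 2) → phonotactically illegal
/lin/ — violates constraint 2: syllable 1 coda contains /n/, which is not a licensed coda consonant → phonotactically illegal

/zfos.lzak/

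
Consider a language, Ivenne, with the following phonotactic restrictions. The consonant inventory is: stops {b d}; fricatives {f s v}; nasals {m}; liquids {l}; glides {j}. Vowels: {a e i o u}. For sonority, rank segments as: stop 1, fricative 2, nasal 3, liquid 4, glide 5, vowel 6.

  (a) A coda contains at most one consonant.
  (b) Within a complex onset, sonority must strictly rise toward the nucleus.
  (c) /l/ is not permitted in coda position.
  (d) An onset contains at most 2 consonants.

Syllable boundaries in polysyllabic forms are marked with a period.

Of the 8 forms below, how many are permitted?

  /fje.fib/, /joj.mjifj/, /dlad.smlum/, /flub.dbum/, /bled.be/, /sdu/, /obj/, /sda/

2

/fje.fib/ — σ1 onset /fj/ (2→5 rises), coda /∅/ ok; σ2 onset /f/, coda /b/ ok → permitted
/joj.mjifj/ — violates constraint (a): syllable 2 coda /fj/ has 2 consonants (> 1) → not permitted
/dlad.smlum/ — violates constraint (d): syllable 2 onset /sml/ has 3 consonants (> 2) → not permitted
/flub.dbum/ — violates constraint (b): syllable 2 onset /db/: /d/ (stop, 1) → /b/ (stop, 1) does not rise → not permitted
/bled.be/ — σ1 onset /bl/ (1→4 rises), coda /d/ ok; σ2 onset /b/, coda /∅/ ok → permitted
/sdu/ — violates constraint (b): syllable 1 onset /sd/: /s/ (fricative, 2) → /d/ (stop, 1) does not rise → not permitted
/obj/ — violates constraint (a): syllable 1 coda /bj/ has 2 consonants (> 1) → not permitted
/sda/ — violates constraint (b): syllable 1 onset /sd/: /s/ (fricative, 2) → /d/ (stop, 1) does not rise → not permitted
Permitted: /fje.fib/, /bled.be/ → 2.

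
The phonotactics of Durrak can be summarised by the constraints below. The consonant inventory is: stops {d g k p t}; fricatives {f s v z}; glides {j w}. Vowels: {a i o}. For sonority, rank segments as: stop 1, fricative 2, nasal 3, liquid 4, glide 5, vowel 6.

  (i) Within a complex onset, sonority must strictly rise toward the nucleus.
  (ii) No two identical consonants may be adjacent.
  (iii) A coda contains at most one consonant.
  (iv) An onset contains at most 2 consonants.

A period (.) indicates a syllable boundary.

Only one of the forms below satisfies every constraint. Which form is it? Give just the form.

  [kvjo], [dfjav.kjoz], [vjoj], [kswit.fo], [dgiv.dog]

[kvjo] — violates constraint (iv): syllable 1 onset /kvj/ has 3 consonants (> 2) → not permitted
[dfjav.kjoz] — violates constraint (iv): syllable 1 onset /dfj/ has 3 consonants (> 2) → not permitted
[vjoj] — σ1 onset /vj/ (2→5 rises), coda /j/ ok → permitted
[kswit.fo] — violates constraint (iv): syllable 1 onset /ksw/ has 3 consonants (> 2) → not permitted
[dgiv.dog] — violates constraint (i): syllable 1 onset /dg/: /d/ (stop, 1) → /g/ (stop, 1) does not rise → not permitted

[vjoj]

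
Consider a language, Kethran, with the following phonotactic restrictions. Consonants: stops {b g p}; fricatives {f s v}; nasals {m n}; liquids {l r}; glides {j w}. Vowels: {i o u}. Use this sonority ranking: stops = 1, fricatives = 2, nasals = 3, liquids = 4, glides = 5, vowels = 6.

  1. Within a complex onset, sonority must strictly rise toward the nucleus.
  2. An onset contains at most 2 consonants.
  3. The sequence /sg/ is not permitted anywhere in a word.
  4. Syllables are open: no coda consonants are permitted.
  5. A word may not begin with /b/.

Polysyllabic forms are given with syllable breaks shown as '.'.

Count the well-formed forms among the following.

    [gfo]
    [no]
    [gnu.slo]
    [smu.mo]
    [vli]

[gfo] — σ1 onset /gf/ (1→2 rises), coda /∅/ ok → well-formed
[no] — σ1 onset /n/, coda /∅/ ok → well-formed
[gnu.slo] — σ1 onset /gn/ (1→3 rises), coda /∅/ ok; σ2 onset /sl/ (2→4 rises), coda /∅/ ok → well-formed
[smu.mo] — σ1 onset /sm/ (2→3 rises), coda /∅/ ok; σ2 onset /m/, coda /∅/ ok → well-formed
[vli] — σ1 onset /vl/ (2→4 rises), coda /∅/ ok → well-formed
Well-formed: [gfo], [no], [gnu.slo], [smu.mo], [vli] → 5.

5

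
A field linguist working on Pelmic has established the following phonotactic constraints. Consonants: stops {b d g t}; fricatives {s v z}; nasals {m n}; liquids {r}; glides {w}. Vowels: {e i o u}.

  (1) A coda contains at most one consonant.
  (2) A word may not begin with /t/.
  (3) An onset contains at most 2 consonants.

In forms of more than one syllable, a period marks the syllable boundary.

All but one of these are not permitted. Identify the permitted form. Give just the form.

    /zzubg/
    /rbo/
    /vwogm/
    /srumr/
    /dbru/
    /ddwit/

/zzubg/ — violates constraint 1: syllable 1 coda /bg/ has 2 consonants (> 1) → not permitted
/rbo/ — σ1 onset /rb/ (2C), coda /∅/ ok → permitted
/vwogm/ — violates constraint 1: syllable 1 coda /gm/ has 2 consonants (> 1) → not permitted
/srumr/ — violates constraint 1: syllable 1 coda /mr/ has 2 consonants (> 1) → not permitted
/dbru/ — violates constraint 3: syllable 1 onset /dbr/ has 3 consonants (> 2) → not permitted
/ddwit/ — violates constraint 3: syllable 1 onset /ddw/ has 3 consonants (> 2) → not permitted

/rbo/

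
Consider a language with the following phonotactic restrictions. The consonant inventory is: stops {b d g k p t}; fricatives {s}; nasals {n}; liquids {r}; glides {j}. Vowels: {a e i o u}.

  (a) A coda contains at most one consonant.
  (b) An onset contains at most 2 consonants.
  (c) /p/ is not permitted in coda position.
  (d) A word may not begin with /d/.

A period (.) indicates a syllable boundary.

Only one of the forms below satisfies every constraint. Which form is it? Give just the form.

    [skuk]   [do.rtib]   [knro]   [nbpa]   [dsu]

[skuk]

[skuk] — σ1 onset /sk/ (2C), coda /k/ ok → licit
[do.rtib] — violates constraint (d): word begins with /d/ → illicit
[knro] — violates constraint (b): syllable 1 onset /knr/ has 3 consonants (> 2) → illicit
[nbpa] — violates constraint (b): syllable 1 onset /nbp/ has 3 consonants (> 2) → illicit
[dsu] — violates constraint (d): word begins with /d/ → illicit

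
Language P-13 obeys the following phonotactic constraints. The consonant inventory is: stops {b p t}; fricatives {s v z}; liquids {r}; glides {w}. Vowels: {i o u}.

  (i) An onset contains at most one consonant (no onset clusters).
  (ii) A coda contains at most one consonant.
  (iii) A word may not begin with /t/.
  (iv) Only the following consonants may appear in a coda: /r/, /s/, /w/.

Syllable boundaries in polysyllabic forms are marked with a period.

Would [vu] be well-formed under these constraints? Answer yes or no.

yes

[vu] — σ1 onset /v/, coda /∅/ ok → well-formed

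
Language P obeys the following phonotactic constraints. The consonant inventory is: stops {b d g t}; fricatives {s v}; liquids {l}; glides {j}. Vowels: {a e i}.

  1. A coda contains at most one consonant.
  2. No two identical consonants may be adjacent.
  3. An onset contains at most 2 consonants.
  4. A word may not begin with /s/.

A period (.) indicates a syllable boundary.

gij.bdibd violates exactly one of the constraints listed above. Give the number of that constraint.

gij.bdibd: syllable 2 coda /bd/ has 2 consonants (> 1).
This is a violation of constraint 1: "A coda contains at most one consonant."
The remaining constraints (2, 3, 4) are satisfied.

1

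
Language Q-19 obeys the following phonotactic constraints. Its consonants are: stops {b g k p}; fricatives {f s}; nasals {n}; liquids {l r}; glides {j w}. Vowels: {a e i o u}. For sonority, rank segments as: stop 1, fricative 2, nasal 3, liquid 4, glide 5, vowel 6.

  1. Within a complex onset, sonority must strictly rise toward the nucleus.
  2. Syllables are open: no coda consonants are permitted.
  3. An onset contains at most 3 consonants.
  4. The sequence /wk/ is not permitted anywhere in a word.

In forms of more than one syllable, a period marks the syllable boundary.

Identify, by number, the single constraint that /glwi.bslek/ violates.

/glwi.bslek/: syllable 2 coda /k/ has 1 consonant (> 0).
This is a violation of constraint 2: "Syllables are open: no coda consonants are permitted."
The remaining constraints (1, 3, 4) are satisfied.

2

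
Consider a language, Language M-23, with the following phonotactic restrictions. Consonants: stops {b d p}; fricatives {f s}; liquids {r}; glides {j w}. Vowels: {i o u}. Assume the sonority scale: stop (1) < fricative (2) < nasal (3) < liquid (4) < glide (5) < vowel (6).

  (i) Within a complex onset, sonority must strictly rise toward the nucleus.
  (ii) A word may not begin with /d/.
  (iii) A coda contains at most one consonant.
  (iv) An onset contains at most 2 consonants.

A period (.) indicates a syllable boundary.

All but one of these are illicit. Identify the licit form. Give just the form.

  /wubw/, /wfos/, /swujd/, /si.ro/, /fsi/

/si.ro/

/wubw/ — violates constraint (iii): syllable 1 coda /bw/ has 2 consonants (> 1) → illicit
/wfos/ — violates constraint (i): syllable 1 onset /wf/: /w/ (glide, 5) → /f/ (fricative, 2) does not rise → illicit
/swujd/ — violates constraint (iii): syllable 1 coda /jd/ has 2 consonants (> 1) → illicit
/si.ro/ — σ1 onset /s/, coda /∅/ ok; σ2 onset /r/, coda /∅/ ok → licit
/fsi/ — violates constraint (i): syllable 1 onset /fs/: /f/ (fricative, 2) → /s/ (fricative, 2) does not rise → illicit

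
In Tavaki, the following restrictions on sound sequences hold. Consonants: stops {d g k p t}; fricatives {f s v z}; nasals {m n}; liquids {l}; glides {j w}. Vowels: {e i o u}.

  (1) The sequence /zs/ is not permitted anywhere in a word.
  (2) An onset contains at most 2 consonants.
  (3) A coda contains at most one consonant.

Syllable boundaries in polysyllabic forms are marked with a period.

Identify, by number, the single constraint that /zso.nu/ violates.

/zso.nu/: contains banned sequence /zs/.
This is a violation of constraint 1: "The sequence /zs/ is not permitted anywhere in a word."
The remaining constraints (2, 3) are satisfied.

1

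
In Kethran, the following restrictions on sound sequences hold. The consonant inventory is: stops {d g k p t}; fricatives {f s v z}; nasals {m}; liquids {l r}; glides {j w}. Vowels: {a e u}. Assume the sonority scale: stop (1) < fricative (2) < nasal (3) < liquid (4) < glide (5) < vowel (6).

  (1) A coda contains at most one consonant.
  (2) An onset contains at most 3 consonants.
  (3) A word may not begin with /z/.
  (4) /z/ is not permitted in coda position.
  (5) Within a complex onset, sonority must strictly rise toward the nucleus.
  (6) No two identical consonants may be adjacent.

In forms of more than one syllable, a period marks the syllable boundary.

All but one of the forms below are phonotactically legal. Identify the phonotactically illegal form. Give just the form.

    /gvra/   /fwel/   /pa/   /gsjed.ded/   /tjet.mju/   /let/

/gsjed.ded/

/gvra/ — σ1 onset /gvr/ (1→2→4 rises), coda /∅/ ok → phonotactically legal
/fwel/ — σ1 onset /fw/ (2→5 rises), coda /l/ ok → phonotactically legal
/pa/ — σ1 onset /p/, coda /∅/ ok → phonotactically legal
/gsjed.ded/ — violates constraint 6: adjacent identical consonants /dd/ → phonotactically illegal
/tjet.mju/ — σ1 onset /tj/ (1→5 rises), coda /t/ ok; σ2 onset /mj/ (3→5 rises), coda /∅/ ok → phonotactically legal
/let/ — σ1 onset /l/, coda /t/ ok → phonotactically legal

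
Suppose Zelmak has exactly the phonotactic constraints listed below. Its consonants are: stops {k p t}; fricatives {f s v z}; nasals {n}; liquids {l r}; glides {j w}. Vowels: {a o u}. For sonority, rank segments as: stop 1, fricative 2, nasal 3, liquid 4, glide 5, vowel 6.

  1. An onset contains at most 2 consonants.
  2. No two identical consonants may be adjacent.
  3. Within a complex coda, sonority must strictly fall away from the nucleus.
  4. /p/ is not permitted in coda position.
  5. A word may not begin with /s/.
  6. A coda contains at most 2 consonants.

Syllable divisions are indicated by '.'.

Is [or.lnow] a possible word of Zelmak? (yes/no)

yes

[or.lnow] — σ1 onset /∅/, coda /r/ ok; σ2 onset /ln/ (2C), coda /w/ ok → well-formed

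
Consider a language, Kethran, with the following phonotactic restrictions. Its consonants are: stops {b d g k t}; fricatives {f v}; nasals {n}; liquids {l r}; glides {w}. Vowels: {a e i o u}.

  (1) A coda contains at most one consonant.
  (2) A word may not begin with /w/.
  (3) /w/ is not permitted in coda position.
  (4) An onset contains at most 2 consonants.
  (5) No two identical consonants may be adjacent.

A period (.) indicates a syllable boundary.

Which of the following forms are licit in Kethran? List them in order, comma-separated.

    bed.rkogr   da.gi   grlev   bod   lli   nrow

bed.rkogr — violates constraint 1: syllable 2 coda /gr/ has 2 consonants (> 1) → illicit
da.gi — σ1 onset /d/, coda /∅/ ok; σ2 onset /g/, coda /∅/ ok → licit
grlev — violates constraint 4: syllable 1 onset /grl/ has 3 consonants (> 2) → illicit
bod — σ1 onset /b/, coda /d/ ok → licit
lli — violates constraint 5: adjacent identical consonants /ll/ → illicit
nrow — violates constraint 3: syllable 1 coda contains /w/ → illicit

da.gi, bod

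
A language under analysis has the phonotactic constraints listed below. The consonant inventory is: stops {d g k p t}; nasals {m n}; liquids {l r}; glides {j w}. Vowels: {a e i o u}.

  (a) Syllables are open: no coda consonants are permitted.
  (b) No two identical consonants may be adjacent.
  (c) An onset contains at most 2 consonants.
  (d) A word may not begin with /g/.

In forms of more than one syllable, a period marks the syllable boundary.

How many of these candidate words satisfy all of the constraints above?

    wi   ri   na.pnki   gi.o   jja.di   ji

3

wi — σ1 onset /w/, coda /∅/ ok → permitted
ri — σ1 onset /r/, coda /∅/ ok → permitted
na.pnki — violates constraint (c): syllable 2 onset /pnk/ has 3 consonants (> 2) → not permitted
gi.o — violates constraint (d): word begins with /g/ → not permitted
jja.di — violates constraint (b): adjacent identical consonants /jj/ → not permitted
ji — σ1 onset /j/, coda /∅/ ok → permitted
Permitted: wi, ri, ji → 3.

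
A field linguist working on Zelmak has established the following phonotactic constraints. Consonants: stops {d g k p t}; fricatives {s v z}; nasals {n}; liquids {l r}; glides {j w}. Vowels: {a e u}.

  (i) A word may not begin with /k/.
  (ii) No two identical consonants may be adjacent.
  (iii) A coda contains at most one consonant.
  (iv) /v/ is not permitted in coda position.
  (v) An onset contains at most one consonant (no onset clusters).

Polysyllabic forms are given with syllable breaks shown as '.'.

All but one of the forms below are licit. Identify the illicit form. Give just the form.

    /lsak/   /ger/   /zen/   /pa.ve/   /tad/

/lsak/

/lsak/ — violates constraint (v): syllable 1 onset /ls/ has 2 consonants (> 1) → illicit
/ger/ — σ1 onset /g/, coda /r/ ok → licit
/zen/ — σ1 onset /z/, coda /n/ ok → licit
/pa.ve/ — σ1 onset /p/, coda /∅/ ok; σ2 onset /v/, coda /∅/ ok → licit
/tad/ — σ1 onset /t/, coda /d/ ok → licit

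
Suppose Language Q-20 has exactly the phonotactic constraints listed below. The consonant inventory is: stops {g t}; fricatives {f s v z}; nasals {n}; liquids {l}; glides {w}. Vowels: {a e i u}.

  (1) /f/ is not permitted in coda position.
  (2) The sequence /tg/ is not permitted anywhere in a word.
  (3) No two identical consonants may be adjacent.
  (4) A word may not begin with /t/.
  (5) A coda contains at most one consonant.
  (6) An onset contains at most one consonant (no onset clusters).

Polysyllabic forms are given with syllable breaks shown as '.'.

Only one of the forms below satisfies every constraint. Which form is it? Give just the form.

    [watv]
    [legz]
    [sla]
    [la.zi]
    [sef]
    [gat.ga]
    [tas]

[la.zi]

[watv] — violates constraint 5: syllable 1 coda /tv/ has 2 consonants (> 1) → ill-formed
[legz] — violates constraint 5: syllable 1 coda /gz/ has 2 consonants (> 1) → ill-formed
[sla] — violates constraint 6: syllable 1 onset /sl/ has 2 consonants (> 1) → ill-formed
[la.zi] — σ1 onset /l/, coda /∅/ ok; σ2 onset /z/, coda /∅/ ok → well-formed
[sef] — violates constraint 1: syllable 1 coda contains /f/ → ill-formed
[gat.ga] — violates constraint 2: contains banned sequence /tg/ → ill-formed
[tas] — violates constraint 4: word begins with /t/ → ill-formed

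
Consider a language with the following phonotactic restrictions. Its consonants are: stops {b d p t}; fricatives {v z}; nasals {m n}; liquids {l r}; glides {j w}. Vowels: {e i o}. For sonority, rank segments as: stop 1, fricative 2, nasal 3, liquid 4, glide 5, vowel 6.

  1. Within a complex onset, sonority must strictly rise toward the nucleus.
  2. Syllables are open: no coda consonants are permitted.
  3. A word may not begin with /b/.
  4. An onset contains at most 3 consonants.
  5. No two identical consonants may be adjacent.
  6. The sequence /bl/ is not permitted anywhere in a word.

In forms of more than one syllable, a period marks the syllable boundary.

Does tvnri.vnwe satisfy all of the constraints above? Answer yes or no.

tvnri.vnwe — violates constraint 4: syllable 1 onset /tvnr/ has 4 consonants (> 3) → phonotactically illegal

no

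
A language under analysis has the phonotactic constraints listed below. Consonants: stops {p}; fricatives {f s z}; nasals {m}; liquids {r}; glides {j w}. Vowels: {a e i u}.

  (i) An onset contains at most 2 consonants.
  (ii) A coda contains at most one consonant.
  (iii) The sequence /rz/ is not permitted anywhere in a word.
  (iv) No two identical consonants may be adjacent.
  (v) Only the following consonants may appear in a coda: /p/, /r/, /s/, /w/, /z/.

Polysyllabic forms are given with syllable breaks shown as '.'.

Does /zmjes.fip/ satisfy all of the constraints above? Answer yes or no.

no

/zmjes.fip/ — violates constraint (i): syllable 1 onset /zmj/ has 3 consonants (> 2) → not permitted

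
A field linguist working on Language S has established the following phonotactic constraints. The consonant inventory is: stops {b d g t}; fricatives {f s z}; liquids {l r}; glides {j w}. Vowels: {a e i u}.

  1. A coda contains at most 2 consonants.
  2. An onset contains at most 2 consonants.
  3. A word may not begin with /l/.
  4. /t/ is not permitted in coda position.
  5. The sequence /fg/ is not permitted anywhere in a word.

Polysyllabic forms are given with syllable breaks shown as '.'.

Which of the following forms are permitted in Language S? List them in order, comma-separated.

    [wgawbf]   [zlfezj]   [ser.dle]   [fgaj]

[wgawbf] — violates constraint 1: syllable 1 coda /wbf/ has 3 consonants (> 2) → not permitted
[zlfezj] — violates constraint 2: syllable 1 onset /zlf/ has 3 consonants (> 2) → not permitted
[ser.dle] — σ1 onset /s/, coda /r/ ok; σ2 onset /dl/ (2C), coda /∅/ ok → permitted
[fgaj] — violates constraint 5: contains banned sequence /fg/ → not permitted

[ser.dle]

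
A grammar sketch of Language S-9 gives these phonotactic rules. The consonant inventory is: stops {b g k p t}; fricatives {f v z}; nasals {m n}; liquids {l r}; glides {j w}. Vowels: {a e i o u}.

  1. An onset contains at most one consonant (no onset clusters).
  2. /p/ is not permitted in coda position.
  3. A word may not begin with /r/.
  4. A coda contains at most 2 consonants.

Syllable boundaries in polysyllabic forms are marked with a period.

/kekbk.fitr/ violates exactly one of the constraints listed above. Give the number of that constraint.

4

/kekbk.fitr/: syllable 1 coda /kbk/ has 3 consonants (> 2).
This is a violation of constraint 4: "A coda contains at most 2 consonants."
The remaining constraints (1, 2, 3) are satisfied.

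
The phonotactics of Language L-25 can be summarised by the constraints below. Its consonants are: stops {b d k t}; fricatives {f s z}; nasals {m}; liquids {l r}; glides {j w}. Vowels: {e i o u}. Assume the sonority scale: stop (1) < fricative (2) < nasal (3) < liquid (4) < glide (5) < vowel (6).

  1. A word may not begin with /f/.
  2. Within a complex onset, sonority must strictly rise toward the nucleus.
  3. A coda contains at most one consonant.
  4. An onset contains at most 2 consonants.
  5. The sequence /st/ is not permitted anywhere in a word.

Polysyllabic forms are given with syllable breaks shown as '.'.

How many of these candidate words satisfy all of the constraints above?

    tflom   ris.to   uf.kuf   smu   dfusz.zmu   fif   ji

tflom — violates constraint 4: syllable 1 onset /tfl/ has 3 consonants (> 2) → illicit
ris.to — violates constraint 5: contains banned sequence /st/ → illicit
uf.kuf — σ1 onset /∅/, coda /f/ ok; σ2 onset /k/, coda /f/ ok → licit
smu — σ1 onset /sm/ (2→3 rises), coda /∅/ ok → licit
dfusz.zmu — violates constraint 3: syllable 1 coda /sz/ has 2 consonants (> 1) → illicit
fif — violates constraint 1: word begins with /f/ → illicit
ji — σ1 onset /j/, coda /∅/ ok → licit
Licit: uf.kuf, smu, ji → 3.

3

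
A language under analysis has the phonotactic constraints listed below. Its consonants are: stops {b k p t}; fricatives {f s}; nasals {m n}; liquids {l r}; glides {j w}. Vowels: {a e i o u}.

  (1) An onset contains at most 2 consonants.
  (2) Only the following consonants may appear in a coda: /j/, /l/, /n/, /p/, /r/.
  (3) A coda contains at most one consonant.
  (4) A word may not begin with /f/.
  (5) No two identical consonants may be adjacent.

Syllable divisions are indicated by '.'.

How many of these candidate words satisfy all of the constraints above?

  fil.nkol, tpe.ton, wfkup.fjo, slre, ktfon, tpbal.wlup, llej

fil.nkol — violates constraint 4: word begins with /f/ → phonotactically illegal
tpe.ton — σ1 onset /tp/ (2C), coda /∅/ ok; σ2 onset /t/, coda /n/ ok → phonotactically legal
wfkup.fjo — violates constraint 1: syllable 1 onset /wfk/ has 3 consonants (> 2) → phonotactically illegal
slre — violates constraint 1: syllable 1 onset /slr/ has 3 consonants (> 2) → phonotactically illegal
ktfon — violates constraint 1: syllable 1 onset /ktf/ has 3 consonants (> 2) → phonotactically illegal
tpbal.wlup — violates constraint 1: syllable 1 onset /tpb/ has 3 consonants (> 2) → phonotactically illegal
llej — violates constraint 5: adjacent identical consonants /ll/ → phonotactically illegal
Phonotactically legal: tpe.ton → 1.

1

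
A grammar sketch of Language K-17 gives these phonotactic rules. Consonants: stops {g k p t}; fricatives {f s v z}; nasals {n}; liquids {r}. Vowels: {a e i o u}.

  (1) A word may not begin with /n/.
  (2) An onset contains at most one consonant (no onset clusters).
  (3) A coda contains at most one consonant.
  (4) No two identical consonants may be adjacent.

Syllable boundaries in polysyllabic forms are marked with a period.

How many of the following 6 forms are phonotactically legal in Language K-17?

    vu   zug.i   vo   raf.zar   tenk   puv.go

5

vu — σ1 onset /v/, coda /∅/ ok → phonotactically legal
zug.i — σ1 onset /z/, coda /g/ ok; σ2 onset /∅/, coda /∅/ ok → phonotactically legal
vo — σ1 onset /v/, coda /∅/ ok → phonotactically legal
raf.zar — σ1 onset /r/, coda /f/ ok; σ2 onset /z/, coda /r/ ok → phonotactically legal
tenk — violates constraint 3: syllable 1 coda /nk/ has 2 consonants (> 1) → phonotactically illegal
puv.go — σ1 onset /p/, coda /v/ ok; σ2 onset /g/, coda /∅/ ok → phonotactically legal
Phonotactically legal: vu, zug.i, vo, raf.zar, puv.go → 5.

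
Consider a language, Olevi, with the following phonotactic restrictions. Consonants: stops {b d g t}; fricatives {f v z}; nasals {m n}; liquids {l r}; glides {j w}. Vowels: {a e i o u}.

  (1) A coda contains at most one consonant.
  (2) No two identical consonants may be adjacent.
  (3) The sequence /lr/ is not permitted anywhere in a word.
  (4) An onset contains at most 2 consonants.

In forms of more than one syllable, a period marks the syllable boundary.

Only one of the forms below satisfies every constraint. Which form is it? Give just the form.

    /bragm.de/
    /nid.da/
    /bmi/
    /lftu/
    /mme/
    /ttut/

/bmi/

/bragm.de/ — violates constraint 1: syllable 1 coda /gm/ has 2 consonants (> 1) → phonotactically illegal
/nid.da/ — violates constraint 2: adjacent identical consonants /dd/ → phonotactically illegal
/bmi/ — σ1 onset /bm/ (2C), coda /∅/ ok → phonotactically legal
/lftu/ — violates constraint 4: syllable 1 onset /lft/ has 3 consonants (> 2) → phonotactically illegal
/mme/ — violates constraint 2: adjacent identical consonants /mm/ → phonotactically illegal
/ttut/ — violates constraint 2: adjacent identical consonants /tt/ → phonotactically illegal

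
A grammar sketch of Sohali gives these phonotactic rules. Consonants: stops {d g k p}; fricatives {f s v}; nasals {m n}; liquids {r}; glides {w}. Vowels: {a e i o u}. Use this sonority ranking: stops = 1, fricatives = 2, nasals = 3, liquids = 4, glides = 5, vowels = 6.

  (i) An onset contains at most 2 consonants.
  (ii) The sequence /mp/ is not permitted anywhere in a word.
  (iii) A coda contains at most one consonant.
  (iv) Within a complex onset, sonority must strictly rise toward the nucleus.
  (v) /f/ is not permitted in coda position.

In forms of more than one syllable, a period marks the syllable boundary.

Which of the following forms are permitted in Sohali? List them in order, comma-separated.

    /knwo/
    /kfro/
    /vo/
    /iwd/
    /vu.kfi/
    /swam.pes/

/knwo/ — violates constraint (i): syllable 1 onset /knw/ has 3 consonants (> 2) → not permitted
/kfro/ — violates constraint (i): syllable 1 onset /kfr/ has 3 consonants (> 2) → not permitted
/vo/ — σ1 onset /v/, coda /∅/ ok → permitted
/iwd/ — violates constraint (iii): syllable 1 coda /wd/ has 2 consonants (> 1) → not permitted
/vu.kfi/ — σ1 onset /v/, coda /∅/ ok; σ2 onset /kf/ (1→2 rises), coda /∅/ ok → permitted
/swam.pes/ — violates constraint (ii): contains banned sequence /mp/ → not permitted

/vo/, /vu.kfi/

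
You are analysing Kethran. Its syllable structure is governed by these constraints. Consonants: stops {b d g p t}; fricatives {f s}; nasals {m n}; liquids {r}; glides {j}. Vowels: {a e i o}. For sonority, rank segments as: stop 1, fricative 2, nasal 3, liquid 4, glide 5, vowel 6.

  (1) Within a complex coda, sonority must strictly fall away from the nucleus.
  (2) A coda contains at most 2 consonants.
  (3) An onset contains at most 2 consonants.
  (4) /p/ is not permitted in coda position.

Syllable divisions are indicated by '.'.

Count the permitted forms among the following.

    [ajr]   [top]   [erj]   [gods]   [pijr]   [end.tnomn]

[ajr] — σ1 onset /∅/, coda /jr/ (5→4 falls) ok → permitted
[top] — violates constraint 4: syllable 1 coda contains /p/ → not permitted
[erj] — violates constraint 1: syllable 1 coda /rj/: /r/ (liquid, 4) → /j/ (glide, 5) does not fall → not permitted
[gods] — violates constraint 1: syllable 1 coda /ds/: /d/ (stop, 1) → /s/ (fricative, 2) does not fall → not permitted
[pijr] — σ1 onset /p/, coda /jr/ (5→4 falls) ok → permitted
[end.tnomn] — violates constraint 1: syllable 2 coda /mn/: /m/ (nasal, 3) → /n/ (nasal, 3) does not fall → not permitted
Permitted: [ajr], [pijr] → 2.

2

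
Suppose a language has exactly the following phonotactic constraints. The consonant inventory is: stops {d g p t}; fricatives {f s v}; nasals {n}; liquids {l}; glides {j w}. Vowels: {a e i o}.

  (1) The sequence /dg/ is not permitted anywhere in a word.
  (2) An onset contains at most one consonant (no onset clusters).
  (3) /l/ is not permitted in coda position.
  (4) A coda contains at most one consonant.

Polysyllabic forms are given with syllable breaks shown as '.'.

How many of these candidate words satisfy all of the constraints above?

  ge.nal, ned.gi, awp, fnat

ge.nal — violates constraint 3: syllable 2 coda contains /l/ → illicit
ned.gi — violates constraint 1: contains banned sequence /dg/ → illicit
awp — violates constraint 4: syllable 1 coda /wp/ has 2 consonants (> 1) → illicit
fnat — violates constraint 2: syllable 1 onset /fn/ has 2 consonants (> 1) → illicit
No form is licit → 0.

0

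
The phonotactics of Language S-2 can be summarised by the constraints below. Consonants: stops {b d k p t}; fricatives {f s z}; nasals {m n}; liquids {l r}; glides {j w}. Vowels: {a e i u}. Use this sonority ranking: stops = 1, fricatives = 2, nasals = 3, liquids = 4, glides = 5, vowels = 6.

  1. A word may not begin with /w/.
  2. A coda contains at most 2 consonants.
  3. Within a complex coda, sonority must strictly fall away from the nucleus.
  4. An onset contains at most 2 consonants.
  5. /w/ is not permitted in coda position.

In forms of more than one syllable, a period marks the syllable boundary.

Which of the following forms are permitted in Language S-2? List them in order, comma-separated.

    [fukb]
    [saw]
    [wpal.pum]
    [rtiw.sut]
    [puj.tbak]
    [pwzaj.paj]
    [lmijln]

[fukb] — violates constraint 3: syllable 1 coda /kb/: /k/ (stop, 1) → /b/ (stop, 1) does not fall → not permitted
[saw] — violates constraint 5: syllable 1 coda contains /w/ → not permitted
[wpal.pum] — violates constraint 1: word begins with /w/ → not permitted
[rtiw.sut] — violates constraint 5: syllable 1 coda contains /w/ → not permitted
[puj.tbak] — σ1 onset /p/, coda /j/ ok; σ2 onset /tb/ (2C), coda /k/ ok → permitted
[pwzaj.paj] — violates constraint 4: syllable 1 onset /pwz/ has 3 consonants (> 2) → not permitted
[lmijln] — violates constraint 2: syllable 1 coda /jln/ has 3 consonants (> 2) → not permitted

[puj.tbak]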